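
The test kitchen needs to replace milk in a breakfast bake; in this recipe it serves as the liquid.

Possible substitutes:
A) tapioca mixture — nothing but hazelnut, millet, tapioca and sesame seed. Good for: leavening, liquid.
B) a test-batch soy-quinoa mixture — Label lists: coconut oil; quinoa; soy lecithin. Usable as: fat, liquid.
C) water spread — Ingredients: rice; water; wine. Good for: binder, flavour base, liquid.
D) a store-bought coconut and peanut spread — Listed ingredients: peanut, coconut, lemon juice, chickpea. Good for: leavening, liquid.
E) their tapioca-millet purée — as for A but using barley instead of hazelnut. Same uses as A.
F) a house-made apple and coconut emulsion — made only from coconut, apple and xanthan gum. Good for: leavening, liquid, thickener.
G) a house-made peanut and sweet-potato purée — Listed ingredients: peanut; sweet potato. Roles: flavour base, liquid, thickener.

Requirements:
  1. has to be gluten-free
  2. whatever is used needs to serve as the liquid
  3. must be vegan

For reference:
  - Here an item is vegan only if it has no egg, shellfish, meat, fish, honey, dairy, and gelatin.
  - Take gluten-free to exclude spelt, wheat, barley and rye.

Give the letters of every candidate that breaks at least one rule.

E

A: sesame seed and hazelnut etc. — none of it excluded — valid
B: all constraints satisfied — valid
C: only wine, rice and water; none excluded — keep
D: all constraints satisfied — keep
E: has barley, so not gluten-free — out
F: nothing on the exclusion list — OK
G: all constraints satisfied — OK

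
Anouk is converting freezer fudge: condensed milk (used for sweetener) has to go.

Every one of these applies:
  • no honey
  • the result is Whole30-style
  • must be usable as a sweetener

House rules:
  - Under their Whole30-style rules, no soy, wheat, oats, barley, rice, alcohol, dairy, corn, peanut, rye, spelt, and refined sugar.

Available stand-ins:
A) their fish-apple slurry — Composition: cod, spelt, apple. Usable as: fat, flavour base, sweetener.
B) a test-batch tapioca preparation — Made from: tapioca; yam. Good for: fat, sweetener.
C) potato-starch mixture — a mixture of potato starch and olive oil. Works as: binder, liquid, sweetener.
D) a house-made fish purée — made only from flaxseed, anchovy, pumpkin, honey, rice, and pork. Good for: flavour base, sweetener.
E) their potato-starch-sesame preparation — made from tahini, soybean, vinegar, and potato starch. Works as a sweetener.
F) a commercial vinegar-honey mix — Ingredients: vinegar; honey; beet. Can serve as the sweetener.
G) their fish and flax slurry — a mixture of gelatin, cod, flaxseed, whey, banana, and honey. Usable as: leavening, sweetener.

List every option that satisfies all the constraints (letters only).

B, C

A: has spelt, so not Whole30-style — out
B: nothing on the exclusion list — valid
C: only potato starch and olive oil; none excluded — OK
D: has rice, so not Whole30-style; has honey, so not honey-free — out
E: has soybean, so not Whole30-style — no
F: has honey, so not honey-free — out
G: has whey, so not Whole30-style; has honey, so not honey-free — out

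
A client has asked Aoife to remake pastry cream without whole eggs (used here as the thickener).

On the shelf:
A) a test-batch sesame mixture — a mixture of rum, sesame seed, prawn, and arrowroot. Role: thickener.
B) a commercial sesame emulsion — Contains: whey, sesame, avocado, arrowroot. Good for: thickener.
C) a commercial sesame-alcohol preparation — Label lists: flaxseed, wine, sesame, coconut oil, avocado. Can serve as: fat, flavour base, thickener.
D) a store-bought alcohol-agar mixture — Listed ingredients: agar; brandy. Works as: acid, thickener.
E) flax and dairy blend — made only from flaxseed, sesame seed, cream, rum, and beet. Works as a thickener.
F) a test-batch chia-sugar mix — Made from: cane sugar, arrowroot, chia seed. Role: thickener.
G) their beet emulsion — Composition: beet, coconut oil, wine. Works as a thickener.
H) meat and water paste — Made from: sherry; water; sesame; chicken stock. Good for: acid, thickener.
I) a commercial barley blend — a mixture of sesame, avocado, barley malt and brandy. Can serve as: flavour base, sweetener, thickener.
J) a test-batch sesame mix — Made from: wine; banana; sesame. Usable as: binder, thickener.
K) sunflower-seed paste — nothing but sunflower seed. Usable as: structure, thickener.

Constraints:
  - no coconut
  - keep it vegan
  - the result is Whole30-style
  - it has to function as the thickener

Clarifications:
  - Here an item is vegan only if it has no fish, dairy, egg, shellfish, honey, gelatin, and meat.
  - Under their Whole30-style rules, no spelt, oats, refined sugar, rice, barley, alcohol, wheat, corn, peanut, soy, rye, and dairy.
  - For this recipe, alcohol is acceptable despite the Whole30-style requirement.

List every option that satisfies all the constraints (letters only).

D, J, K

A: has prawn, so not vegan — reject
B: has whey, so not vegan; has whey, so not Whole30-style — reject
C: has coconut oil, so not coconut-free — reject
D: alcohol is permitted under the Whole30-style carve-out; nothing else excluded — keep
E: has cream, so not vegan; has cream, so not Whole30-style — reject
F: has cane sugar, so not Whole30-style — out
G: has coconut oil, so not coconut-free — out
H: has chicken stock, so not vegan — out
I: has barley malt, so not Whole30-style — no
J: alcohol is permitted under the Whole30-style carve-out; nothing else excluded — OK
K: works as a thickener, vegan, no coconut — keep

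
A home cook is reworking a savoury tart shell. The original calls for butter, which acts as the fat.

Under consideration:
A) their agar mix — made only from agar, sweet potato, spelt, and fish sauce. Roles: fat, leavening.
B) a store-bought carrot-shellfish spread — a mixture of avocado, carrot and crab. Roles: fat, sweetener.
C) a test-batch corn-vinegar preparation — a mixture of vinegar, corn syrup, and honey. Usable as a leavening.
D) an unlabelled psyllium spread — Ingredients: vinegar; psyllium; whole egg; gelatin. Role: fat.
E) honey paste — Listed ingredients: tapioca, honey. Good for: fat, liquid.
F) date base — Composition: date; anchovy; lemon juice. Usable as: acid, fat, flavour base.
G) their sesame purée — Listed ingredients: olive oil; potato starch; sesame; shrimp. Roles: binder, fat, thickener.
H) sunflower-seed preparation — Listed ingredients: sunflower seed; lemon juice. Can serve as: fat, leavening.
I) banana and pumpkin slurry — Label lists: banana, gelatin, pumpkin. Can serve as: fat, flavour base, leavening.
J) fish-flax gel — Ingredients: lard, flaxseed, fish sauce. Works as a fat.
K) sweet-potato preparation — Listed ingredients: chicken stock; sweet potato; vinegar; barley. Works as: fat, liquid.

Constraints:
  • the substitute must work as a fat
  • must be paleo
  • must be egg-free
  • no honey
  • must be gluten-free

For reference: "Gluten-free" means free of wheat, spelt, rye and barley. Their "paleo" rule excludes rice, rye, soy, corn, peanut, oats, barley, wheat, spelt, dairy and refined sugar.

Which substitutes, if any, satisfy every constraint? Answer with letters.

B, F, G, H, I, J

A: has spelt, so not gluten-free; has spelt, so not paleo — reject
B: all constraints satisfied — OK
C: not usable as a fat; has corn syrup, so not paleo (and 1 more) — out
D: has whole egg, so not egg-free — out
E: has honey, so not honey-free — out
F: paleo, no honey — OK
G: works as a fat, paleo, no egg — keep
H: only lemon juice and sunflower seed; none excluded — valid
I: works as a fat, no honey, gluten-free — valid
J: no honey, no egg — OK
K: has barley, so not gluten-free; has barley, so not paleo — out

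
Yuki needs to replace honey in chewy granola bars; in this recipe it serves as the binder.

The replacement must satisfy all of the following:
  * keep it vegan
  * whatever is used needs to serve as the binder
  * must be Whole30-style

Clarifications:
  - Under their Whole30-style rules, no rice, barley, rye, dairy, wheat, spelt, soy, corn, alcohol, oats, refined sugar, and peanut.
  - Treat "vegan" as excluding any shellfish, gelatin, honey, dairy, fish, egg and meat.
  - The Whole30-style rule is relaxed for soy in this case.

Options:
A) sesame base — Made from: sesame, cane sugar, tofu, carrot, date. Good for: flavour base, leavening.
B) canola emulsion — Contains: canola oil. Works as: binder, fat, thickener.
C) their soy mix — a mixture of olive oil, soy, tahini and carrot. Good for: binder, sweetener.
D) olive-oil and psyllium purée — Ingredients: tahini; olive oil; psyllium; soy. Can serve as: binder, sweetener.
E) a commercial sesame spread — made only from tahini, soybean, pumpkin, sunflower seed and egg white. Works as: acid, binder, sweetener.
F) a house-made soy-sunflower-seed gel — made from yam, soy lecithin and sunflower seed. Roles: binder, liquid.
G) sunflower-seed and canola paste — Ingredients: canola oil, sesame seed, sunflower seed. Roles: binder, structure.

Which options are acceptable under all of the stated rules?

A: not usable as a binder; has cane sugar, so not Whole30-style — out
B: works as a binder, Whole30-style, vegan — keep
C: soy is permitted under the Whole30-style carve-out; nothing else excluded — keep
D: soy is permitted under the Whole30-style carve-out; nothing else excluded — keep
E: has egg white, so not vegan — out
F: soy is permitted under the Whole30-style carve-out; nothing else excluded — OK
G: only sesame seed, canola oil, and sunflower seed; none excluded — OK

B, C, D, F, G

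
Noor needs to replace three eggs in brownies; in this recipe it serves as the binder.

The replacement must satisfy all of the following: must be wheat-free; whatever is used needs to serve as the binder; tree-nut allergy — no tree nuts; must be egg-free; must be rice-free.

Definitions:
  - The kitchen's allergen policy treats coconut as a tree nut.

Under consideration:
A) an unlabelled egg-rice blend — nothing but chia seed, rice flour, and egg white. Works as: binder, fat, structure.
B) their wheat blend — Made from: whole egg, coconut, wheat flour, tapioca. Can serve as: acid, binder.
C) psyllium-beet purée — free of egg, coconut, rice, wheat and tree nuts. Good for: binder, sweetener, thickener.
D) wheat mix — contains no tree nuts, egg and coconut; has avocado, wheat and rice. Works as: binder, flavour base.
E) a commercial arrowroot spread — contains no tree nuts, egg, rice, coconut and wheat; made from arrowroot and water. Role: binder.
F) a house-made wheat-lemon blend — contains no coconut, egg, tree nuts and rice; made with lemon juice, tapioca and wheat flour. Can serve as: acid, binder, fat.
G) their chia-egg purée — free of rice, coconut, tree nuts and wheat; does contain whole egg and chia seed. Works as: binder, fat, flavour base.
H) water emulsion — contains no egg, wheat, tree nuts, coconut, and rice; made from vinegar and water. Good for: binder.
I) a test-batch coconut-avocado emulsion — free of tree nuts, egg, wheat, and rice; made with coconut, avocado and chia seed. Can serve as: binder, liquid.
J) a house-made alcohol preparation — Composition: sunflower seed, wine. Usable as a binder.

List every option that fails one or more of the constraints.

A: has egg white, so not egg-free; has rice flour, so not rice-free — out
B: has whole egg, so not egg-free; has coconut, so not tree-nut-free (and 1 more) — reject
C: works as a binder, no wheat, tree-nut-free — keep
D: has rice, so not rice-free; has wheat, so not wheat-free — reject
E: tree-nut-free, no rice — keep
F: has wheat flour, so not wheat-free — out
G: has whole egg, so not egg-free — no
H: works as a binder, tree-nut-free, no wheat — keep
I: has coconut, so not tree-nut-free — reject
J: only wine and sunflower seed; none excluded — keep

A, B, D, F, G, I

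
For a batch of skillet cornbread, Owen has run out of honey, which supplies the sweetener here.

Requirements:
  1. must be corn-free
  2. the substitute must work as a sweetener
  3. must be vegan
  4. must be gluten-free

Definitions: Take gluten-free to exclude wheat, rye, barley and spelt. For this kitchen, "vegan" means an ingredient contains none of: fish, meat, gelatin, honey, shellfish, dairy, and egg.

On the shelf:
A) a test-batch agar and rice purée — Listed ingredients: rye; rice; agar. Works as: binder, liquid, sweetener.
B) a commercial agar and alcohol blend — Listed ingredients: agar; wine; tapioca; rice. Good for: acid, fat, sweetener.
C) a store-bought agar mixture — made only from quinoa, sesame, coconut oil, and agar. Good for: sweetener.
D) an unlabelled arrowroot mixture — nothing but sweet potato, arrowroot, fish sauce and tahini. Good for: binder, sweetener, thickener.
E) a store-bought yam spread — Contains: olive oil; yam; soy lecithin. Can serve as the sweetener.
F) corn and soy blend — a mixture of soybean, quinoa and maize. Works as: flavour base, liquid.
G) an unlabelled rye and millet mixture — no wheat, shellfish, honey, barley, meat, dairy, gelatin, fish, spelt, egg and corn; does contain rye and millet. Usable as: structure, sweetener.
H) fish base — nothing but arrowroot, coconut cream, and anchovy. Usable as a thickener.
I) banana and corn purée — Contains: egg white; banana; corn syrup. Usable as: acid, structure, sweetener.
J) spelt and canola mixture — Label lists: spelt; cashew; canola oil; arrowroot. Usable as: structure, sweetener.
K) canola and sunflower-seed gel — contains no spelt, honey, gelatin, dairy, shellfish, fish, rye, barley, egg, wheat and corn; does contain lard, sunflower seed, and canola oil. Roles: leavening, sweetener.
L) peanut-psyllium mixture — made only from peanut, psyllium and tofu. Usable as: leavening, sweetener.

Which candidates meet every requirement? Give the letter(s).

A: has rye, so not gluten-free — reject
B: vegan, gluten-free — OK
C: vegan, no corn — valid
D: has fish sauce, so not vegan — out
E: nothing on the exclusion list — valid
F: not usable as a sweetener; has maize, so not corn-free — reject
G: has rye, so not gluten-free — reject
H: not usable as a sweetener; has anchovy, so not vegan — out
I: has egg white, so not vegan; has corn syrup, so not corn-free — reject
J: has spelt, so not gluten-free — reject
K: has lard, so not vegan — no
L: every rule checks out — keep

B, C, E, L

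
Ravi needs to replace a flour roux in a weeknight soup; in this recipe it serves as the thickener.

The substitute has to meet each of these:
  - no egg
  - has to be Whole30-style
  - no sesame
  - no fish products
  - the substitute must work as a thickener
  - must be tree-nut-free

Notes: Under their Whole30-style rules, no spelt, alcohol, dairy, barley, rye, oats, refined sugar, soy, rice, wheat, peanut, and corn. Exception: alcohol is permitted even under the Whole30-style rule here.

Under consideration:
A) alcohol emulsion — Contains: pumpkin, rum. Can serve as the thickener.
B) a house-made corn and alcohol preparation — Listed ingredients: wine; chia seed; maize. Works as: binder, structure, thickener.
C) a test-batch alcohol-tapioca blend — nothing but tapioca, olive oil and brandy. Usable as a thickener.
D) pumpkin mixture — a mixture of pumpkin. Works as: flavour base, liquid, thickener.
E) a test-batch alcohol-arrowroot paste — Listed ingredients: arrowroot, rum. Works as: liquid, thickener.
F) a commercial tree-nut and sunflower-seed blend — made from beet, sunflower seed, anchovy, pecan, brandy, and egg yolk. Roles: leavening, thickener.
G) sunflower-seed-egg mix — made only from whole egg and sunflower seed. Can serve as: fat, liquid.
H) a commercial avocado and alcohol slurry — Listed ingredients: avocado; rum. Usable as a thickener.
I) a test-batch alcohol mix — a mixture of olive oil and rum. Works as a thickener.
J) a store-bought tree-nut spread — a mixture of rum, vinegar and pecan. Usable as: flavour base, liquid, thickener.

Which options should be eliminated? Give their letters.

B, F, G, J

A: alcohol is permitted under the Whole30-style carve-out; nothing else excluded — keep
B: has maize, so not Whole30-style — no
C: alcohol is permitted under the Whole30-style carve-out; nothing else excluded — valid
D: no fish, Whole30-style — keep
E: alcohol is permitted under the Whole30-style carve-out; nothing else excluded — OK
F: has anchovy, so not fish-free; has egg yolk, so not egg-free (and 1 more) — reject
G: not usable as a thickener; has whole egg, so not egg-free — no
H: alcohol is permitted under the Whole30-style carve-out; nothing else excluded — keep
I: alcohol is permitted under the Whole30-style carve-out; nothing else excluded — valid
J: has pecan, so not tree-nut-free — out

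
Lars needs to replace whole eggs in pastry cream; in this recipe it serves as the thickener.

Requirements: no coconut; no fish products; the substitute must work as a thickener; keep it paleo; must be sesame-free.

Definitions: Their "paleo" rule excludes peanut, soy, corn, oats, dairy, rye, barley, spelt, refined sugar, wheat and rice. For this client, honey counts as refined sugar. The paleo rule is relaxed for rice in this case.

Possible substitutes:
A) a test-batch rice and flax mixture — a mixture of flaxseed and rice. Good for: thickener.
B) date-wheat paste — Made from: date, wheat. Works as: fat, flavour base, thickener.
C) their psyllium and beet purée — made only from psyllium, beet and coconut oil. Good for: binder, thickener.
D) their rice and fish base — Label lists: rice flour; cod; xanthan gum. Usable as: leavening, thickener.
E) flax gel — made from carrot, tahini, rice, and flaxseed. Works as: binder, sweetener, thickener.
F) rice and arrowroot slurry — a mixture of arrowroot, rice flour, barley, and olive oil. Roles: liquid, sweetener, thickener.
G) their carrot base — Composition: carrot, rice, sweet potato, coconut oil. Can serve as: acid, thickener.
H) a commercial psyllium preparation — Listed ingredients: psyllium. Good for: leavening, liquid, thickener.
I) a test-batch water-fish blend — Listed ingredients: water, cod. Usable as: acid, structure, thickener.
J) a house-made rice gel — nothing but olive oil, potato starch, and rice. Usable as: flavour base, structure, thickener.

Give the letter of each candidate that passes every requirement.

A: rice is permitted under the paleo carve-out; nothing else excluded — keep
B: has wheat, so not paleo — reject
C: has coconut oil, so not coconut-free — reject
D: has cod, so not fish-free — no
E: has tahini, so not sesame-free — out
F: has barley, so not paleo — no
G: has coconut oil, so not coconut-free — out
H: nothing on the exclusion list — OK
I: has cod, so not fish-free — out
J: rice is permitted under the paleo carve-out; nothing else excluded — OK

A, H, J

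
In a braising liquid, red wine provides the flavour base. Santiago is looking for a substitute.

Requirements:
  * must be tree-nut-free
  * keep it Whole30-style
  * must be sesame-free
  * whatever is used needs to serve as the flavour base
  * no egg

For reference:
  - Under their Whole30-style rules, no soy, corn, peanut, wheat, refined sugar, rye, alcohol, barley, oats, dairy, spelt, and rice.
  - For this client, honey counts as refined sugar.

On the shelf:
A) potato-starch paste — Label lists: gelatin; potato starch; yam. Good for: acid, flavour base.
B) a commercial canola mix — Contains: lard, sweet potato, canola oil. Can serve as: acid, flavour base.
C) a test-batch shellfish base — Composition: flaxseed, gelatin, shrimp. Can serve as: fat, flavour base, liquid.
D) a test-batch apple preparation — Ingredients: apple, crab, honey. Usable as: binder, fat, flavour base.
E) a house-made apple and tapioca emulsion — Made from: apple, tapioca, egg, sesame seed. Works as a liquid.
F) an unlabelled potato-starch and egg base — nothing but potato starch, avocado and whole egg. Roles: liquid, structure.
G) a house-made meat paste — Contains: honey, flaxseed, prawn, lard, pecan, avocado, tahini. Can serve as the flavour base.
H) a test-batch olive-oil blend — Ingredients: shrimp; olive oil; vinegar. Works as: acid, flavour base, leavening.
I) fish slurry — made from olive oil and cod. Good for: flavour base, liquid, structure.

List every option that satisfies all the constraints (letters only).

A: works as a flavour base, no tree nuts, Whole30-style — keep
B: works as a flavour base, Whole30-style, no sesame — OK
C: all constraints satisfied — OK
D: has honey, so not Whole30-style — reject
E: not usable as a flavour base; has sesame seed, so not sesame-free (and 1 more) — out
F: not usable as a flavour base; has whole egg, so not egg-free — reject
G: has honey, so not Whole30-style; has tahini, so not sesame-free (and 1 more) — no
H: no sesame, Whole30-style — keep
I: only cod and olive oil; none excluded — keep

A, B, C, H, I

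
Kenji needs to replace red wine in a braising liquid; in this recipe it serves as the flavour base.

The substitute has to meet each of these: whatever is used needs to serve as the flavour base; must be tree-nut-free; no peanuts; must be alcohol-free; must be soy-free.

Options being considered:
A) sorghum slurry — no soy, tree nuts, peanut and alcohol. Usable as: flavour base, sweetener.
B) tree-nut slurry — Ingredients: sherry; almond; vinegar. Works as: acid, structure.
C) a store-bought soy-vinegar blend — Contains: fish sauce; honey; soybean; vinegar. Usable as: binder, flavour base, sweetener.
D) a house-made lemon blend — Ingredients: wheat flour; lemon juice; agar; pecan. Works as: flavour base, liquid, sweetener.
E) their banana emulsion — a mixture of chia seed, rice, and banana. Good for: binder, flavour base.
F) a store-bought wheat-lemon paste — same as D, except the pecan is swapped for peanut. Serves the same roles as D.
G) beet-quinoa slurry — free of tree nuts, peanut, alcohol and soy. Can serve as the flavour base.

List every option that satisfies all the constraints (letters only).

A, E, G

A: works as a flavour base, no tree nuts, no alcohol — OK
B: not usable as a flavour base; has sherry, so not alcohol-free (and 1 more) — reject
C: has soybean, so not soy-free — out
D: has pecan, so not tree-nut-free — out
E: only rice, banana, and chia seed; none excluded — valid
F: has peanut, so not peanut-free — reject
G: no tree nuts, no soy — keep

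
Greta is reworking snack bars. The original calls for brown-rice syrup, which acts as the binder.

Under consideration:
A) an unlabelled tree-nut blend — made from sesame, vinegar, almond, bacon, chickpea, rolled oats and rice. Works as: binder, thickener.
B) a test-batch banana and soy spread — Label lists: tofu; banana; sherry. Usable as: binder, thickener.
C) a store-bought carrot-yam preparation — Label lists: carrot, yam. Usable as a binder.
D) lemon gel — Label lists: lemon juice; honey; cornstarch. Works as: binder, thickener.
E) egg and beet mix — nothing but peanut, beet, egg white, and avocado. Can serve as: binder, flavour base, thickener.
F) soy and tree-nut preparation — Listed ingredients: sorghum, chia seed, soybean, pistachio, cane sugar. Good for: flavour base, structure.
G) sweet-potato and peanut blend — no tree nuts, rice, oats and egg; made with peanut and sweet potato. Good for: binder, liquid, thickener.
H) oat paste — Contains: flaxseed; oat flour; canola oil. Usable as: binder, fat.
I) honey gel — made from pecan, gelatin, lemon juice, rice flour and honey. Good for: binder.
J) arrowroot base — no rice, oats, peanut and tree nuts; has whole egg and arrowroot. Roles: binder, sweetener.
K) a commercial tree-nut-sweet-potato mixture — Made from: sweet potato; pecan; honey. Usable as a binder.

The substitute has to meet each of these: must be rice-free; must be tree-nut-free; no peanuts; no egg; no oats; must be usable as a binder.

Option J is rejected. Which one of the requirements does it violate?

usable as a binder: satisfied
rice-free: satisfied
egg-free: has whole egg — fails
tree-nut-free: satisfied
peanut-free: satisfied
oat-free: satisfied

egg-free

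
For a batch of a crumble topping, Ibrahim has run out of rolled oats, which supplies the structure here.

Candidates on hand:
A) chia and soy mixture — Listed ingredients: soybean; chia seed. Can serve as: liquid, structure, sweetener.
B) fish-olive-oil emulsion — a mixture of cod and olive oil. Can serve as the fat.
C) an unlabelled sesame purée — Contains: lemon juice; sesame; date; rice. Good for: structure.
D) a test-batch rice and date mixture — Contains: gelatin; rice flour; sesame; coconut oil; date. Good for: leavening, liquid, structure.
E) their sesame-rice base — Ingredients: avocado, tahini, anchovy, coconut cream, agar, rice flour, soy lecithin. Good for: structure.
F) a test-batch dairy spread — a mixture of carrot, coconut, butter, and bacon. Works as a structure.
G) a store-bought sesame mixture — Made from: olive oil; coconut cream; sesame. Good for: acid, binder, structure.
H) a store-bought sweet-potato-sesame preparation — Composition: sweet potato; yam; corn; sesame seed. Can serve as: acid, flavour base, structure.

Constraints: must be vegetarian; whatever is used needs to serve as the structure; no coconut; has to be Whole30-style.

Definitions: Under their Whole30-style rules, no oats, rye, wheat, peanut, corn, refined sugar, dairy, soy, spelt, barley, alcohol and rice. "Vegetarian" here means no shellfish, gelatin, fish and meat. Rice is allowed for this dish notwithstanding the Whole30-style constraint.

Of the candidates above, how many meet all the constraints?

1

A: has soybean, so not Whole30-style — out
B: not usable as a structure; has cod, so not vegetarian — no
C: rice is permitted under the Whole30-style carve-out; nothing else excluded — valid
D: has gelatin, so not vegetarian; has coconut oil, so not coconut-free — out
E: has soy lecithin, so not Whole30-style; has anchovy, so not vegetarian (and 1 more) — reject
F: has butter, so not Whole30-style; has bacon, so not vegetarian (and 1 more) — reject
G: has coconut cream, so not coconut-free — no
H: has corn, so not Whole30-style — out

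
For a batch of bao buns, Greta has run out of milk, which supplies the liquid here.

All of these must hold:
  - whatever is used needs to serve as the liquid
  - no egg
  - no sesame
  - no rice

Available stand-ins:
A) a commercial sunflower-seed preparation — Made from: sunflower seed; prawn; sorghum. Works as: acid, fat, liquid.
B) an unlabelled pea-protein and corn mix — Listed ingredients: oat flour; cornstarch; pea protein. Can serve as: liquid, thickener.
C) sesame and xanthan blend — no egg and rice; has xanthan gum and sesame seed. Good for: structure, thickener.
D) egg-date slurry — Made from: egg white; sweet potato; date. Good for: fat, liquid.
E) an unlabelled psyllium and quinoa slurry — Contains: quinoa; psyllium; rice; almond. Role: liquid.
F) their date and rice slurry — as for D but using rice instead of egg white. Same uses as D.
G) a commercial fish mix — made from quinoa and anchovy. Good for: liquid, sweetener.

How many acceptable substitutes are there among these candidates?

3

A: all constraints satisfied — keep
B: no rice, no sesame — OK
C: not usable as a liquid; has sesame seed, so not sesame-free — no
D: has egg white, so not egg-free — no
E: has rice, so not rice-free — reject
F: has rice, so not rice-free — no
G: only anchovy and quinoa; none excluded — OK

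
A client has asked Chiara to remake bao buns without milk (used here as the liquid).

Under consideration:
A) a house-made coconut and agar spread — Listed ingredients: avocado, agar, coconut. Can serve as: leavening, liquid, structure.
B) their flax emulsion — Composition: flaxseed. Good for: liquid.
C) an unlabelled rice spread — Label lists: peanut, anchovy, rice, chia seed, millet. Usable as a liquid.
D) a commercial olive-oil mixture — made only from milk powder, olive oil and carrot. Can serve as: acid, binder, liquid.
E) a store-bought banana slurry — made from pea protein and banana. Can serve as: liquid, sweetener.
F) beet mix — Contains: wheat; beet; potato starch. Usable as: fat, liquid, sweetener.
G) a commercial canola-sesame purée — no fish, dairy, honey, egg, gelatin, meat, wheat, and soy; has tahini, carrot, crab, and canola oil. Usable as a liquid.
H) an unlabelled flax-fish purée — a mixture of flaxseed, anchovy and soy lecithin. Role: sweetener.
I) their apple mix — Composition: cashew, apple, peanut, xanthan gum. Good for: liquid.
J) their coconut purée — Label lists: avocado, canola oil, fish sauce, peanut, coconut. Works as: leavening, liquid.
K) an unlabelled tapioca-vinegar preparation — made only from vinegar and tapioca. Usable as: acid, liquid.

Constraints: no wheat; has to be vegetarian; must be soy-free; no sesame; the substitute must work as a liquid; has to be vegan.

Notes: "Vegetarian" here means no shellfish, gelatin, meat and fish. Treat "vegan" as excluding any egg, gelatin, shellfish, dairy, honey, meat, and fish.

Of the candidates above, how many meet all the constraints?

A: only coconut, avocado and agar; none excluded — valid
B: every rule checks out — valid
C: has anchovy, so not vegetarian; has anchovy, so not vegan — no
D: has milk powder, so not vegan — reject
E: no soy, no wheat — keep
F: has wheat, so not wheat-free — no
G: has crab, so not vegetarian; has crab, so not vegan (and 1 more) — no
H: not usable as a liquid; has anchovy, so not vegetarian (and 2 more) — out
I: peanut and cashew etc. — none of it excluded — OK
J: has fish sauce, so not vegetarian; has fish sauce, so not vegan — no
K: nothing on the exclusion list — keep

5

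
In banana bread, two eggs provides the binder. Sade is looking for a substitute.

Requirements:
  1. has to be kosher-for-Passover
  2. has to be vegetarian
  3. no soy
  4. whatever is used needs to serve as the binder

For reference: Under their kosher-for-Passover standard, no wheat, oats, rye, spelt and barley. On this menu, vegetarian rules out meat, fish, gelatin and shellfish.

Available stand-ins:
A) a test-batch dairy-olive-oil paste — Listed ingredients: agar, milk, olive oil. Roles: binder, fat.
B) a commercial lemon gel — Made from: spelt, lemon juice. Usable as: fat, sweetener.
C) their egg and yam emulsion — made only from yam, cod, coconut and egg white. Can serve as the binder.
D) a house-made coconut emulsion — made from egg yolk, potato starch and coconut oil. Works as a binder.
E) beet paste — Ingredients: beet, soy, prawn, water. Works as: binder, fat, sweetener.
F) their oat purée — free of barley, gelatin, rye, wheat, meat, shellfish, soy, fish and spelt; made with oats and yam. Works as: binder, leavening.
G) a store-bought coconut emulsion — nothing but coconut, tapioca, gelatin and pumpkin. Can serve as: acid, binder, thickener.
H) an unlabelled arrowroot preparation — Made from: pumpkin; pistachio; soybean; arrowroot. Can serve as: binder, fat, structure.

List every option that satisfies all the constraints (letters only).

A: only milk, agar, and olive oil; none excluded — OK
B: not usable as a binder; has spelt, so not kosher-for-Passover — no
C: has cod, so not vegetarian — out
D: only coconut oil, egg yolk, and potato starch; none excluded — valid
E: has prawn, so not vegetarian; has soy, so not soy-free — reject
F: has oats, so not kosher-for-Passover — no
G: has gelatin, so not vegetarian — reject
H: has soybean, so not soy-free — reject

A, D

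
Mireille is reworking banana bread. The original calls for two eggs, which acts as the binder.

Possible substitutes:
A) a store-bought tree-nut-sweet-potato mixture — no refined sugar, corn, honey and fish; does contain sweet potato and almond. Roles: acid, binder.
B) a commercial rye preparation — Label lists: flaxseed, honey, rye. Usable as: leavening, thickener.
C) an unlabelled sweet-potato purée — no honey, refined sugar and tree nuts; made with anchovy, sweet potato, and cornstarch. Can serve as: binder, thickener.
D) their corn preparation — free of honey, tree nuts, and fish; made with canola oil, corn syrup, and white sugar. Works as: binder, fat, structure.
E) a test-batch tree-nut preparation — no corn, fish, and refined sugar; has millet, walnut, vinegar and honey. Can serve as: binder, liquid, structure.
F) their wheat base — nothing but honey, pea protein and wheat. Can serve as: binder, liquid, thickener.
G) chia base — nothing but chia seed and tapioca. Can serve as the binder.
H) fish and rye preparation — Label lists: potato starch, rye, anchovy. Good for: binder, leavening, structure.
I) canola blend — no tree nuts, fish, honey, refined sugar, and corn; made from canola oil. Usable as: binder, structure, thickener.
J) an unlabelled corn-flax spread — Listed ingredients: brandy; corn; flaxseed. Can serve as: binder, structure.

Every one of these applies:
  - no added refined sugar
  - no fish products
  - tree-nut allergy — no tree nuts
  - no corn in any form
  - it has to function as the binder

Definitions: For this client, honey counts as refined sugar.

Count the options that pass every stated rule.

A: has almond, so not tree-nut-free — reject
B: not usable as a binder; has honey, so not no-added-sugar — no
C: has anchovy, so not fish-free; has cornstarch, so not corn-free — reject
D: has white sugar, so not no-added-sugar; has corn syrup, so not corn-free — out
E: has walnut, so not tree-nut-free; has honey, so not no-added-sugar — out
F: has honey, so not no-added-sugar — reject
G: only chia seed and tapioca; none excluded — valid
H: has anchovy, so not fish-free — out
I: no-added-sugar, no tree nuts — valid
J: has corn, so not corn-free — out

2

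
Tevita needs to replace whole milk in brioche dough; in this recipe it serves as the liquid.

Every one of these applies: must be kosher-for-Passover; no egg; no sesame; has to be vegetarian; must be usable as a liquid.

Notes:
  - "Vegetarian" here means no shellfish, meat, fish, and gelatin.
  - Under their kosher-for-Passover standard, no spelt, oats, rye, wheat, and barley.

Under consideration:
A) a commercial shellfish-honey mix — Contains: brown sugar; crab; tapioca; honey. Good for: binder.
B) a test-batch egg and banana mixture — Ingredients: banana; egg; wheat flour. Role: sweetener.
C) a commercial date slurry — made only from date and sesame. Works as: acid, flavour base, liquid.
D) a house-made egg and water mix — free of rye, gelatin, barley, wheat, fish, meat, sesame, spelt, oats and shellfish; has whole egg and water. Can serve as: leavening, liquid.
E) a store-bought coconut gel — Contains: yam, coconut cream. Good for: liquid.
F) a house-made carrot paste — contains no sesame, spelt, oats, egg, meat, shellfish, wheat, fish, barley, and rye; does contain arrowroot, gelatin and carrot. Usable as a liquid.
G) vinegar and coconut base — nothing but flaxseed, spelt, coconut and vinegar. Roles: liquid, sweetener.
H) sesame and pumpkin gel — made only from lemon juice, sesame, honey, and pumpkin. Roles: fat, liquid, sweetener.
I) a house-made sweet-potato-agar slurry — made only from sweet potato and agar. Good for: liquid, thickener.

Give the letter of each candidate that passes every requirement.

E, I

A: not usable as a liquid; has crab, so not vegetarian — out
B: not usable as a liquid; has wheat flour, so not kosher-for-Passover (and 1 more) — no
C: has sesame, so not sesame-free — reject
D: has whole egg, so not egg-free — reject
E: only coconut cream and yam; none excluded — keep
F: has gelatin, so not vegetarian — reject
G: has spelt, so not kosher-for-Passover — out
H: has sesame, so not sesame-free — no
I: works as a liquid, no sesame, no egg — valid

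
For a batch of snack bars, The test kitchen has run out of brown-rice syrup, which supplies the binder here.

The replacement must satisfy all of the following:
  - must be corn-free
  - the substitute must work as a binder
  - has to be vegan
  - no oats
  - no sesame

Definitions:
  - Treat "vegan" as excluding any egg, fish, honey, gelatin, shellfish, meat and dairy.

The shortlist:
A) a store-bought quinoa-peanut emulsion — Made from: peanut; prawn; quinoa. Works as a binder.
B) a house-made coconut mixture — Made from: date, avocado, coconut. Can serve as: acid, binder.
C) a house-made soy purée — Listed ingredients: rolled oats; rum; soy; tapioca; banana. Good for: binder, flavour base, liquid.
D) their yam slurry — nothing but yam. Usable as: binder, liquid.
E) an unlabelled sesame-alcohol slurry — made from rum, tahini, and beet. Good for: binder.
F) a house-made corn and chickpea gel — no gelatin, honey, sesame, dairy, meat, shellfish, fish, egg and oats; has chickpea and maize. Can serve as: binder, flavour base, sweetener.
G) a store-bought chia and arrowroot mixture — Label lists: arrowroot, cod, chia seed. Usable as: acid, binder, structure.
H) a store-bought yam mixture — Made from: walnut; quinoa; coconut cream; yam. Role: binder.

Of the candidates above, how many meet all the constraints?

3

A: has prawn, so not vegan — out
B: all constraints satisfied — valid
C: has rolled oats, so not oat-free — out
D: no corn, vegan — valid
E: has tahini, so not sesame-free — no
F: has maize, so not corn-free — no
G: has cod, so not vegan — no
H: coconut cream and walnut etc. — none of it excluded — valid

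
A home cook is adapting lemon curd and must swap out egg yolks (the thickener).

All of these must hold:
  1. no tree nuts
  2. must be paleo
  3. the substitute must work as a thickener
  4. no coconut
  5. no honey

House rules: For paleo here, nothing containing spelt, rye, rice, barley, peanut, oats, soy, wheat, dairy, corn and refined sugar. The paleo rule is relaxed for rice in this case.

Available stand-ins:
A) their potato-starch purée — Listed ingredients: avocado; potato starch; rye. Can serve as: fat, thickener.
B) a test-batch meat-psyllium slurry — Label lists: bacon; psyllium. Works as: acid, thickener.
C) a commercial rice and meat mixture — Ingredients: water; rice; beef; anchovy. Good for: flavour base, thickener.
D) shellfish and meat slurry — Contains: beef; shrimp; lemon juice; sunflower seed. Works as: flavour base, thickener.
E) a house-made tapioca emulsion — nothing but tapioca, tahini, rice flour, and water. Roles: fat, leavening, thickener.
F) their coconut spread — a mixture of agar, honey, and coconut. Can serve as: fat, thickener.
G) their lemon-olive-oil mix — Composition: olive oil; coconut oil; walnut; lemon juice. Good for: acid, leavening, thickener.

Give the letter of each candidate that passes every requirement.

A: has rye, so not paleo — reject
B: no tree nuts, no honey — keep
C: rice is permitted under the paleo carve-out; nothing else excluded — keep
D: beef and shrimp etc. — none of it excluded — keep
E: rice is permitted under the paleo carve-out; nothing else excluded — keep
F: has coconut, so not coconut-free; has honey, so not honey-free — reject
G: has coconut oil, so not coconut-free; has walnut, so not tree-nut-free — no

B, C, D, E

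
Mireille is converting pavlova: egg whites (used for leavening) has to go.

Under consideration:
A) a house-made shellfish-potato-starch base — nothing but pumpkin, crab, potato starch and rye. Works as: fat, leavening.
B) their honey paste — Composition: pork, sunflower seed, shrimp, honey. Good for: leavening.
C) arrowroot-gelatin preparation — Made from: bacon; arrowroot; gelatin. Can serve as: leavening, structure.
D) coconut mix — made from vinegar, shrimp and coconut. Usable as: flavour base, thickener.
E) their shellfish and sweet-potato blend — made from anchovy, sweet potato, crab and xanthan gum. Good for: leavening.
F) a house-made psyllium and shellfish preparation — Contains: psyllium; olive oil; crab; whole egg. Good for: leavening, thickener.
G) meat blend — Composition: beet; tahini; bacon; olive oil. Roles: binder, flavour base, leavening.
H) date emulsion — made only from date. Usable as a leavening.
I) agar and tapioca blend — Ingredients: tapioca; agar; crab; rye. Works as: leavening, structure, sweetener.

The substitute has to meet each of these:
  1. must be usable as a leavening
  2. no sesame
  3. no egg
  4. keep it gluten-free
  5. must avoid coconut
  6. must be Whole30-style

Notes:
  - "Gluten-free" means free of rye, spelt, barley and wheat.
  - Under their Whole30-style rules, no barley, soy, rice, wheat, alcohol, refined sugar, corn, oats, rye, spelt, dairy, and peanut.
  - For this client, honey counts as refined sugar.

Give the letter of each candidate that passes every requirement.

C, E, H

A: has rye, so not gluten-free; has rye, so not Whole30-style — no
B: has honey, so not Whole30-style — no
C: works as a leavening, gluten-free, no coconut — keep
D: not usable as a leavening; has coconut, so not coconut-free — out
E: nothing on the exclusion list — valid
F: has whole egg, so not egg-free — reject
G: has tahini, so not sesame-free — out
H: no egg, no sesame — valid
I: has rye, so not gluten-free; has rye, so not Whole30-style — out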